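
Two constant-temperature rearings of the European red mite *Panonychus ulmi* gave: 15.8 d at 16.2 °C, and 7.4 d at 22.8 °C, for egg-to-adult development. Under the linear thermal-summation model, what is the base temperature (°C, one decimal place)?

Under the model K = D·(T − T_b), so D₁·(T₁ − T_b) = D₂·(T₂ − T_b).
15.8·(16.2 − T_b) = 7.4·(22.8 − T_b)
T_b = (15.8·16.2 − 7.4·22.8) / (15.8 − 7.4) = 87.24 / 8.4 = 10.386 °C ≈ 10.4 °C.

10.4 °C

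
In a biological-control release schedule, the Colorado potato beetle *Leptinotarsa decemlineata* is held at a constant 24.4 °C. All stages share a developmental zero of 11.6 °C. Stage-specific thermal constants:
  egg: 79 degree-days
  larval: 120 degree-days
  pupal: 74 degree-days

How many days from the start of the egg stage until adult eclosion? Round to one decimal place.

Daily accumulation at 24.4 °C = 24.4 − 11.6 = 12.8 DD/day.
Total K = 79 + 120 + 74 = 273 DD.
Total duration = 273 / 12.8 = 21.328 ≈ 21.3 days.

21.3 days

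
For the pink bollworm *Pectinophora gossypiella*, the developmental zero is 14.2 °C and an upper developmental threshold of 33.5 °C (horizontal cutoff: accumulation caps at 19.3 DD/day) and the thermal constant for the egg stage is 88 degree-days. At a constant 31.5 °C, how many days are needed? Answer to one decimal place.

5.1 days

Daily accumulation = 31.5 − 14.2 = 17.3 DD/day.
Duration = 88 / 17.3 = 5.087 ≈ 5.1 days.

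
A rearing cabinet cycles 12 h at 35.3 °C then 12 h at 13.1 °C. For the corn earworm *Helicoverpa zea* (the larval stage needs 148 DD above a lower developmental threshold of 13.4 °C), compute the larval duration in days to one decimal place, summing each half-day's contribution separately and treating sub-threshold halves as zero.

Day half: max(0, 35.3 − 13.4) × 0.5 = 21.9 × 0.5 = 10.95 DD.
Night half: max(0, 13.1 − 13.4) × 0.5 = 0.0 × 0.5 = 0.00 DD.
Per 24 h: 10.95 DD/day.
Duration = 148 / 10.95 = 13.516 ≈ 13.5 days.

13.5 days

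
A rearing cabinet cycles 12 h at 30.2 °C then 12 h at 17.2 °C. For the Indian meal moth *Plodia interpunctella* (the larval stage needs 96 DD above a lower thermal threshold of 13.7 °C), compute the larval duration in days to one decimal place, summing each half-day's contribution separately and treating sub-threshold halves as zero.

Day half: max(0, 30.2 − 13.7) × 0.5 = 16.5 × 0.5 = 8.25 DD.
Night half: max(0, 17.2 − 13.7) × 0.5 = 3.5 × 0.5 = 1.75 DD.
Per 24 h: 10.00 DD/day.
Duration = 96 / 10.00 = 9.600 ≈ 9.6 days.

9.6 days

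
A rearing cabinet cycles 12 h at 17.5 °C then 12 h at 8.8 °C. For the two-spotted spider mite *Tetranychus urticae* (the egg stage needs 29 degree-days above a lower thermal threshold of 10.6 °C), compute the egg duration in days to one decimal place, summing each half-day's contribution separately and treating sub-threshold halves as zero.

8.4 days

Day half: max(0, 17.5 − 10.6) × 0.5 = 6.9 × 0.5 = 3.45 DD.
Night half: max(0, 8.8 − 10.6) × 0.5 = 0.0 × 0.5 = 0.00 DD.
Per 24 h: 3.45 DD/day.
Duration = 29 / 3.45 = 8.406 ≈ 8.4 days.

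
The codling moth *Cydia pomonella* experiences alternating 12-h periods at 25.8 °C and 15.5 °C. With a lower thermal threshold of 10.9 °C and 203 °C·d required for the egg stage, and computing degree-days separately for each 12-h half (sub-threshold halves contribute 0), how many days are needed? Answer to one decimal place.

Day half: max(0, 25.8 − 10.9) × 0.5 = 14.9 × 0.5 = 7.45 DD.
Night half: max(0, 15.5 − 10.9) × 0.5 = 4.6 × 0.5 = 2.30 DD.
Per 24 h: 9.75 DD/day.
Duration = 203 / 9.75 = 20.821 ≈ 20.8 days.

20.8 days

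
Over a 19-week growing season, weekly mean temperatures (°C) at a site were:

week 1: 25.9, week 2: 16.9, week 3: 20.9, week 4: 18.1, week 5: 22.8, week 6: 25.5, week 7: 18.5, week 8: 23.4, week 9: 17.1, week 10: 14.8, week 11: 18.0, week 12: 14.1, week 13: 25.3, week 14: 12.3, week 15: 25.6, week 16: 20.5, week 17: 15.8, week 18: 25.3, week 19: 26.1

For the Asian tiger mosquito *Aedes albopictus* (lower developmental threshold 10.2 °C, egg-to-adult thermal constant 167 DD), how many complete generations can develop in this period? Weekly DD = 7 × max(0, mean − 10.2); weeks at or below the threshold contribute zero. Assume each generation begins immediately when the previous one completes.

Weekly DD (7 × max(0, T̄ − 10.2)): 109.9, 46.9, 74.9, 55.3, 88.2, 107.1, 58.1, 92.4, 48.3, 32.2, 54.6, 27.3, 105.7, 14.7, 107.8, 72.1, 39.2, 105.7, 111.3.
Season total = 1351.7 DD.
Complete generations = ⌊1351.7 / 167⌋ = 8.

8 generations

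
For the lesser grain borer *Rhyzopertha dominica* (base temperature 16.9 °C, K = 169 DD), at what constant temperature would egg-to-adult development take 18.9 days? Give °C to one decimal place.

25.8 °C

Required daily accumulation = 169 / 18.9 = 8.942 DD/day.
T = T_base + 8.942 = 16.9 + 8.942 = 25.842 ≈ 25.8 °C.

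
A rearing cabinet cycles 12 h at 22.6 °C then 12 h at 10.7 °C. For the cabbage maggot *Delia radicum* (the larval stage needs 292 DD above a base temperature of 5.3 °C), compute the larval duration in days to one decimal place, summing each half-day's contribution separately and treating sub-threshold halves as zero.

25.7 days

Day half: max(0, 22.6 − 5.3) × 0.5 = 17.3 × 0.5 = 8.65 DD.
Night half: max(0, 10.7 − 5.3) × 0.5 = 5.4 × 0.5 = 2.70 DD.
Per 24 h: 11.35 DD/day.
Duration = 292 / 11.35 = 25.727 ≈ 25.7 days.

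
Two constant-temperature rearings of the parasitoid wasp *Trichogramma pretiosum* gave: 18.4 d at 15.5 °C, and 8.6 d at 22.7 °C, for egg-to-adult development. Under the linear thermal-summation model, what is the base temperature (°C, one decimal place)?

Under the model K = D·(T − T_b), so D₁·(T₁ − T_b) = D₂·(T₂ − T_b).
18.4·(15.5 − T_b) = 8.6·(22.7 − T_b)
T_b = (18.4·15.5 − 8.6·22.7) / (18.4 − 8.6) = 89.98 / 9.8 = 9.182 °C ≈ 9.2 °C.

9.2 °C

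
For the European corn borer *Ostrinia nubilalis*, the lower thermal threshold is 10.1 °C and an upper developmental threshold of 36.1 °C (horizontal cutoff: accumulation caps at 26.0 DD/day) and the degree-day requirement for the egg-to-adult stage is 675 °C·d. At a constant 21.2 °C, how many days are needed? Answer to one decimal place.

60.8 days

Daily accumulation = 21.2 − 10.1 = 11.1 DD/day.
Duration = 675 / 11.1 = 60.811 ≈ 60.8 days.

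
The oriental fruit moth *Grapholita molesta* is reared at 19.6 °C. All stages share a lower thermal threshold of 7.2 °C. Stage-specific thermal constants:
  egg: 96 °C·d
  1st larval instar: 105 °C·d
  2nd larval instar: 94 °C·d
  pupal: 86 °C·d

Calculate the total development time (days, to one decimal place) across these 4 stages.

Daily accumulation at 19.6 °C = 19.6 − 7.2 = 12.4 DD/day.
Total K = 96 + 105 + 94 + 86 = 381 DD.
Total duration = 381 / 12.4 = 30.726 ≈ 30.7 days.

30.7 days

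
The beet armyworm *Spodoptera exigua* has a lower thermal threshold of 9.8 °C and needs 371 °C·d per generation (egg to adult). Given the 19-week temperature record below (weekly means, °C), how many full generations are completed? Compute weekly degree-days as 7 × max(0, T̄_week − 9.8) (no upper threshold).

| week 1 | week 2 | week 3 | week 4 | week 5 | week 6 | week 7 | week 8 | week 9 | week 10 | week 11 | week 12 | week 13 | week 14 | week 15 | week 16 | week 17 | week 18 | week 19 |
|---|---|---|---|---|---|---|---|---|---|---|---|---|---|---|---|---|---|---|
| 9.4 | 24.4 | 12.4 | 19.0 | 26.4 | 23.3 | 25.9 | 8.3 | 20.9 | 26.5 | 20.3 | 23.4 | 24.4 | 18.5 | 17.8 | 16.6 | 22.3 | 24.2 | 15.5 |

Weekly DD (7 × max(0, T̄ − 9.8)): 0.0, 102.2, 18.2, 64.4, 116.2, 94.5, 112.7, 0.0, 77.7, 116.9, 73.5, 95.2, 102.2, 60.9, 56.0, 47.6, 87.5, 100.8, 39.9.
Season total = 1366.4 DD.
Complete generations = ⌊1366.4 / 371⌋ = 3.

3 generations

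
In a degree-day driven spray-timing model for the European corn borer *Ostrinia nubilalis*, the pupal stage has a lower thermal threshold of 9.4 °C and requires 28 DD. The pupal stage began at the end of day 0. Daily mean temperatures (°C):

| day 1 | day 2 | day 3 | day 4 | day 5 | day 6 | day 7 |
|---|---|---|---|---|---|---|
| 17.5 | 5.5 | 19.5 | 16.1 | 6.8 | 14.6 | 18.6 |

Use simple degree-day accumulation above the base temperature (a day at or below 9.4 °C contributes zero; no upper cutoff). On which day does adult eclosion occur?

Daily DD above 9.4 °C: 8.1, 0.0, 10.1, 6.7, 0.0, 5.2, 9.2.
Cumulative: 8.1, 8.1, 18.2, 24.9, 24.9, 30.1, 39.3.
The total first reaches 28 DD on day 6.

day 6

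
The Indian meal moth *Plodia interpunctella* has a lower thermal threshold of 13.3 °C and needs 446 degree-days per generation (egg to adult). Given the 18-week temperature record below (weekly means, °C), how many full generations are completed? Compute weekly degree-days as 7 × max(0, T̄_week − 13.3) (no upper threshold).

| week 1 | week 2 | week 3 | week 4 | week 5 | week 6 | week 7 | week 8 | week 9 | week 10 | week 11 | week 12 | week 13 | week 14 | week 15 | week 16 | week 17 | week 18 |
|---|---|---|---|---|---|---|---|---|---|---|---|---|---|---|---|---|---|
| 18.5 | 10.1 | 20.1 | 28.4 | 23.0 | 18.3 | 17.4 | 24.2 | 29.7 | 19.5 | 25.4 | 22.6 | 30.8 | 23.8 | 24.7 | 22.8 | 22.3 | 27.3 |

2 generations

Weekly DD (7 × max(0, T̄ − 13.3)): 36.4, 0.0, 47.6, 105.7, 67.9, 35.0, 28.7, 76.3, 114.8, 43.4, 84.7, 65.1, 122.5, 73.5, 79.8, 66.5, 63.0, 98.0.
Season total = 1208.9 DD.
Complete generations = ⌊1208.9 / 446⌋ = 2.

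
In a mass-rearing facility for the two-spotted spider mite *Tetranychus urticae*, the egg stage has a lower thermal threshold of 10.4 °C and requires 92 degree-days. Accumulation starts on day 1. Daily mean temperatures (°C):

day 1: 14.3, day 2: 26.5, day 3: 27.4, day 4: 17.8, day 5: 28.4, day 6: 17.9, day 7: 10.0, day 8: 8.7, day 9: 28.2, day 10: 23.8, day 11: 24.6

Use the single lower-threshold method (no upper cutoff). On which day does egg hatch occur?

Daily DD above 10.4 °C: 3.9, 16.1, 17.0, 7.4, 18.0, 7.5, 0.0, 0.0, 17.8, 13.4, 14.2.
Cumulative: 3.9, 20.0, 37.0, 44.4, 62.4, 69.9, 69.9, 69.9, 87.7, 101.1, 115.3.
The total first reaches 92 DD on day 10.

day 10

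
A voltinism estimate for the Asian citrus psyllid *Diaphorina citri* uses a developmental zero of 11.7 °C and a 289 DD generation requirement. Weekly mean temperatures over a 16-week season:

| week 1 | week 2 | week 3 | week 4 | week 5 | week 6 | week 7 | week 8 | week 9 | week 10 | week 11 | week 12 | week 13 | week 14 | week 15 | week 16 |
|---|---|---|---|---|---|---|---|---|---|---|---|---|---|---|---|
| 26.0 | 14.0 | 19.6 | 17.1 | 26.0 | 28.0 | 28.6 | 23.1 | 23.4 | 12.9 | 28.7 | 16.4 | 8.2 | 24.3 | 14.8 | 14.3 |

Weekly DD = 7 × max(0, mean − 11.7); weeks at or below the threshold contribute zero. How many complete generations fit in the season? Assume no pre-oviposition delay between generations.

Weekly DD (7 × max(0, T̄ − 11.7)): 100.1, 16.1, 55.3, 37.8, 100.1, 114.1, 118.3, 79.8, 81.9, 8.4, 119.0, 32.9, 0.0, 88.2, 21.7, 18.2.
Season total = 991.9 DD.
Complete generations = ⌊991.9 / 289⌋ = 3.

3 generations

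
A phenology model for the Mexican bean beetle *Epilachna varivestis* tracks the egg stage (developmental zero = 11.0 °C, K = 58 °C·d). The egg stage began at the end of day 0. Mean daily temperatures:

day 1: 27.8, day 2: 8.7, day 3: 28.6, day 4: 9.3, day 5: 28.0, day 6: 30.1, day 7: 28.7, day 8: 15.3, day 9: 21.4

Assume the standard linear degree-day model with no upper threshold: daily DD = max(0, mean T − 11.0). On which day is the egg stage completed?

day 6

Daily DD above 11.0 °C: 16.8, 0.0, 17.6, 0.0, 17.0, 19.1, 17.7, 4.3, 10.4.
Cumulative: 16.8, 16.8, 34.4, 34.4, 51.4, 70.5, 88.2, 92.5, 102.9.
The total first reaches 58 DD on day 6.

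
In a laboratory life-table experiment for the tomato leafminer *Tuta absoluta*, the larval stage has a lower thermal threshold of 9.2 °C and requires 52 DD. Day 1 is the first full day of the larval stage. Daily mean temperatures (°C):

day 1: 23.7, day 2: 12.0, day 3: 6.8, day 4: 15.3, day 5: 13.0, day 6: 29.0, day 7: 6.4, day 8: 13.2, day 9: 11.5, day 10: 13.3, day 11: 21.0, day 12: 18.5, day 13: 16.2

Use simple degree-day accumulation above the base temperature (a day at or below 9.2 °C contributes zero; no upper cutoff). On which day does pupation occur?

day 9

Daily DD above 9.2 °C: 14.5, 2.8, 0.0, 6.1, 3.8, 19.8, 0.0, 4.0, 2.3, 4.1, 11.8, 9.3, 7.0.
Cumulative: 14.5, 17.3, 17.3, 23.4, 27.2, 47.0, 47.0, 51.0, 53.3, 57.4, 69.2, 78.5, 85.5.
The total first reaches 52 DD on day 9.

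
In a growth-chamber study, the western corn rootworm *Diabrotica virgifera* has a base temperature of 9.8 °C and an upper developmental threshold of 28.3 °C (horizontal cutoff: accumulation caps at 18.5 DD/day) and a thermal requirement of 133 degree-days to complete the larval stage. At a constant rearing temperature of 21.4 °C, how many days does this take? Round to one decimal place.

Daily accumulation = 21.4 − 9.8 = 11.6 DD/day.
Duration = 133 / 11.6 = 11.466 ≈ 11.5 days.

11.5 days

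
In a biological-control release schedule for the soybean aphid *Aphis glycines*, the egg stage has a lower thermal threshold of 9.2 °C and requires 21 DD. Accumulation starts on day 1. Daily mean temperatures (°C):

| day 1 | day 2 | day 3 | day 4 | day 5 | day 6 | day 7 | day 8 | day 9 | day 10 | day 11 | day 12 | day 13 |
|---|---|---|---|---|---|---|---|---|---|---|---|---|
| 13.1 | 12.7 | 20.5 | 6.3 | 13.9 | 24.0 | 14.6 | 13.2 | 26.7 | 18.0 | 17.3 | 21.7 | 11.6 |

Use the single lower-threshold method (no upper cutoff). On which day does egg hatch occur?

Daily DD above 9.2 °C: 3.9, 3.5, 11.3, 0.0, 4.7, 14.8, 5.4, 4.0, 17.5, 8.8, 8.1, 12.5, 2.4.
Cumulative: 3.9, 7.4, 18.7, 18.7, 23.4, 38.2, 43.6, 47.6, 65.1, 73.9, 82.0, 94.5, 96.9.
The total first reaches 21 DD on day 5.

day 5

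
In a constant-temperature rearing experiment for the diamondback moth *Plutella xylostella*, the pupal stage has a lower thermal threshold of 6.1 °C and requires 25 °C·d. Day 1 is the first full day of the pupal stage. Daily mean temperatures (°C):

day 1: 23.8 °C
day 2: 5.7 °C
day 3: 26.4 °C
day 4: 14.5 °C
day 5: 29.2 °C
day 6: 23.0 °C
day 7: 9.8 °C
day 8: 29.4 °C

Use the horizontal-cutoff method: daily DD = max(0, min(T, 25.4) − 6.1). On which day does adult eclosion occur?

day 3

Daily DD above 6.1 °C (capped at 19.3): 17.7, 0.0, 19.3, 8.4, 19.3, 16.9, 3.7, 19.3.
Cumulative: 17.7, 17.7, 37.0, 45.4, 64.7, 81.6, 85.3, 104.6.
The total first reaches 25 DD on day 3.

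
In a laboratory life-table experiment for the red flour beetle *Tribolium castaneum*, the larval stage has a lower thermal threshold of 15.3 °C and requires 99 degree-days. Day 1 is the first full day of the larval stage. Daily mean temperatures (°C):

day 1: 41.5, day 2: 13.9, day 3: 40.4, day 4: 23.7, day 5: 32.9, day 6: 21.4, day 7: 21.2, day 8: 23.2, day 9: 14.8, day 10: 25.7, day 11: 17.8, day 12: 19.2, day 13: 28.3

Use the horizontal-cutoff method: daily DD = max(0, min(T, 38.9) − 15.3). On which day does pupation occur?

day 10

Daily DD above 15.3 °C (capped at 23.6): 23.6, 0.0, 23.6, 8.4, 17.6, 6.1, 5.9, 7.9, 0.0, 10.4, 2.5, 3.9, 13.0.
Cumulative: 23.6, 23.6, 47.2, 55.6, 73.2, 79.3, 85.2, 93.1, 93.1, 103.5, 106.0, 109.9, 122.9.
The total first reaches 99 DD on day 10.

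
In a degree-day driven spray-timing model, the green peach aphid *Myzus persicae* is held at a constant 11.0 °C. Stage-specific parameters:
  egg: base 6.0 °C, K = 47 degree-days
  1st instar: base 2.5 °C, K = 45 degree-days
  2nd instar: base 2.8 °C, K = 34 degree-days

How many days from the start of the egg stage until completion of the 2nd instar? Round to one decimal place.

18.8 days

egg: 47 / (11.0 − 6.0) = 47 / 5.0 = 9.400 d.
1st instar: 45 / (11.0 − 2.5) = 45 / 8.5 = 5.294 d.
2nd instar: 34 / (11.0 − 2.8) = 34 / 8.2 = 4.146 d.
Sum = 18.840 ≈ 18.8 days.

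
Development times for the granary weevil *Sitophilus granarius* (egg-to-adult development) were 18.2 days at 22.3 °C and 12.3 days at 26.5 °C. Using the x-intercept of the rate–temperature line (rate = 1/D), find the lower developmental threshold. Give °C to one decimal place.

13.5 °C

Equal thermal constants: D₁(T₁ − T_b) = D₂(T₂ − T_b).
18.2·(22.3 − T_b) = 12.3·(26.5 − T_b)
T_b = (18.2·22.3 − 12.3·26.5) / (18.2 − 12.3) = 79.91 / 5.9 = 13.544 °C ≈ 13.5 °C.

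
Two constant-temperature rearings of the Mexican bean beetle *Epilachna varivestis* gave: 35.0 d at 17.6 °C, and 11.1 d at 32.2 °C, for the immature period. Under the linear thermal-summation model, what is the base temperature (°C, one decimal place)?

Equal thermal constants: D₁(T₁ − T_b) = D₂(T₂ − T_b).
35.0·(17.6 − T_b) = 11.1·(32.2 − T_b)
T_b = (35.0·17.6 − 11.1·32.2) / (35.0 − 11.1) = 258.58 / 23.9 = 10.819 °C ≈ 10.8 °C.

10.8 °C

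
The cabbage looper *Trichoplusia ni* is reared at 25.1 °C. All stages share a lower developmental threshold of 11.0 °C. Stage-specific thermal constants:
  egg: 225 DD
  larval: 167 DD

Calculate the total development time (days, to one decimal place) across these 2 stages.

27.8 days

Daily accumulation at 25.1 °C = 25.1 − 11.0 = 14.1 DD/day.
Total K = 225 + 167 = 392 DD.
Total duration = 392 / 14.1 = 27.801 ≈ 27.8 days.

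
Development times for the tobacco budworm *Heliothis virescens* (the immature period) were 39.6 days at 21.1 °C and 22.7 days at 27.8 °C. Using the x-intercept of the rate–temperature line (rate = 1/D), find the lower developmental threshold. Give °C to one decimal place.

Linear rate model ⇒ the product D·(T − T_b) is constant across temperatures.
39.6·(21.1 − T_b) = 22.7·(27.8 − T_b)
T_b = (39.6·21.1 − 22.7·27.8) / (39.6 − 22.7) = 204.50 / 16.9 = 12.101 °C ≈ 12.1 °C.

12.1 °C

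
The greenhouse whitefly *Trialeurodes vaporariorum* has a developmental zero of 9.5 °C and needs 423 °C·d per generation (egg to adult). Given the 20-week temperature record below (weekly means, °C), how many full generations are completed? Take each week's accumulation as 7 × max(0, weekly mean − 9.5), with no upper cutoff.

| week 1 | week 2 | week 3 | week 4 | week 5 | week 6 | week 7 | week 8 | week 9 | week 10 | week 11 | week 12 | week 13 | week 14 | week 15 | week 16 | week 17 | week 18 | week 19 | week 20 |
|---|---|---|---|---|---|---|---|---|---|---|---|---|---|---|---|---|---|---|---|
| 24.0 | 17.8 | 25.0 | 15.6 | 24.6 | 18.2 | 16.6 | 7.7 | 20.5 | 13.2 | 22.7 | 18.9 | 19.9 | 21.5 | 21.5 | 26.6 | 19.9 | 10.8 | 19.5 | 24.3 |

3 generations

Weekly DD (7 × max(0, T̄ − 9.5)): 101.5, 58.1, 108.5, 42.7, 105.7, 60.9, 49.7, 0.0, 77.0, 25.9, 92.4, 65.8, 72.8, 84.0, 84.0, 119.7, 72.8, 9.1, 70.0, 103.6.
Season total = 1404.2 DD.
Complete generations = ⌊1404.2 / 423⌋ = 3.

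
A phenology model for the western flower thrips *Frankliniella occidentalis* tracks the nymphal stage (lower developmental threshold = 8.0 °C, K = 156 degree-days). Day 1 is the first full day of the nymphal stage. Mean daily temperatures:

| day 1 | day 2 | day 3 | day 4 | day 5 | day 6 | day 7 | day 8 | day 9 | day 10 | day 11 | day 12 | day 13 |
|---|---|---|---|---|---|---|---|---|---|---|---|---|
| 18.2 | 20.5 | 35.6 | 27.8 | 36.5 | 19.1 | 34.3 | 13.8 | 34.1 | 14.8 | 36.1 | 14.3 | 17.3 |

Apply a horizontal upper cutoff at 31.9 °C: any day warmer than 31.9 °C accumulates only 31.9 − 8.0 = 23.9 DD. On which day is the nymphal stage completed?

Daily DD above 8.0 °C (capped at 23.9): 10.2, 12.5, 23.9, 19.8, 23.9, 11.1, 23.9, 5.8, 23.9, 6.8, 23.9, 6.3, 9.3.
Cumulative: 10.2, 22.7, 46.6, 66.4, 90.3, 101.4, 125.3, 131.1, 155.0, 161.8, 185.7, 192.0, 201.3.
The total first reaches 156 DD on day 10.

day 10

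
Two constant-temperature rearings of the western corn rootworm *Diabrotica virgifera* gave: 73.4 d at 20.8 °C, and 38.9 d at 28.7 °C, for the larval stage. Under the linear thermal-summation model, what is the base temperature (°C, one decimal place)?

Linear rate model ⇒ the product D·(T − T_b) is constant across temperatures.
73.4·(20.8 − T_b) = 38.9·(28.7 − T_b)
T_b = (73.4·20.8 − 38.9·28.7) / (73.4 − 38.9) = 410.29 / 34.5 = 11.892 °C ≈ 11.9 °C.

11.9 °C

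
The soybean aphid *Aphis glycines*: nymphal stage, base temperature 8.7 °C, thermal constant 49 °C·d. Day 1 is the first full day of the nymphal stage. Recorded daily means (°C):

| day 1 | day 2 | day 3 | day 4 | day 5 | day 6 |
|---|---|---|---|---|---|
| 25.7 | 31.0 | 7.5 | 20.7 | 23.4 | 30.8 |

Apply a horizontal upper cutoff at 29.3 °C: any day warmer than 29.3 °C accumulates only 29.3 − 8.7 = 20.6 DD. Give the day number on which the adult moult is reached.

Daily DD above 8.7 °C (capped at 20.6): 17.0, 20.6, 0.0, 12.0, 14.7, 20.6.
Cumulative: 17.0, 37.6, 37.6, 49.6, 64.3, 84.9.
The total first reaches 49 DD on day 4.

day 4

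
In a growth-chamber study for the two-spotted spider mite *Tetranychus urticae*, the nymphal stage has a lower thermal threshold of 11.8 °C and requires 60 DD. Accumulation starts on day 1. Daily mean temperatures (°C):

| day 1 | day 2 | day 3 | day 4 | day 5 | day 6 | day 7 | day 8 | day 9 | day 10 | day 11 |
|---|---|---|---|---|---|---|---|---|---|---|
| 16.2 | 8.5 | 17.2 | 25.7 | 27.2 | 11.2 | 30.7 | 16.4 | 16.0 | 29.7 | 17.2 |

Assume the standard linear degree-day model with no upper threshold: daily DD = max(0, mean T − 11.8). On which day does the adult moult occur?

Daily DD above 11.8 °C: 4.4, 0.0, 5.4, 13.9, 15.4, 0.0, 18.9, 4.6, 4.2, 17.9, 5.4.
Cumulative: 4.4, 4.4, 9.8, 23.7, 39.1, 39.1, 58.0, 62.6, 66.8, 84.7, 90.1.
The total first reaches 60 DD on day 8.

day 8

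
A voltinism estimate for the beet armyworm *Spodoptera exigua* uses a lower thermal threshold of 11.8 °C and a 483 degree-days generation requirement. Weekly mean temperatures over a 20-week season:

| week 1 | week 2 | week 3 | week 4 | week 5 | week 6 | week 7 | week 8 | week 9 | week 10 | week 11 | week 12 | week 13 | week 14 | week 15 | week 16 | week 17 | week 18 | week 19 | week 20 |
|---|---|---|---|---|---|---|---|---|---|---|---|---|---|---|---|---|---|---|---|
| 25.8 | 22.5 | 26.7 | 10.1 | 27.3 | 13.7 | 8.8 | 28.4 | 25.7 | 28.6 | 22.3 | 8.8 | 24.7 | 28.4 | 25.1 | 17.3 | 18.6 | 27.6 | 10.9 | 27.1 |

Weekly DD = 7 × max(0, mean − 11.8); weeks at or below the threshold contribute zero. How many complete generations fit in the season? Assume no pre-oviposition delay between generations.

2 generations

Weekly DD (7 × max(0, T̄ − 11.8)): 98.0, 74.9, 104.3, 0.0, 108.5, 13.3, 0.0, 116.2, 97.3, 117.6, 73.5, 0.0, 90.3, 116.2, 93.1, 38.5, 47.6, 110.6, 0.0, 107.1.
Season total = 1407.0 DD.
Complete generations = ⌊1407.0 / 483⌋ = 2.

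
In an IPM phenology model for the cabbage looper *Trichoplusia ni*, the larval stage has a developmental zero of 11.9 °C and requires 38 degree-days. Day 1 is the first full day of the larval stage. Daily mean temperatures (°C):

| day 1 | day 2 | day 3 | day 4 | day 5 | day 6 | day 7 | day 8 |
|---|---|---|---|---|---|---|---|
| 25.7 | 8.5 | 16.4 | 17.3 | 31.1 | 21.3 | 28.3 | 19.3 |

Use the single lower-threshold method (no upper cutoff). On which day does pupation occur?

Daily DD above 11.9 °C: 13.8, 0.0, 4.5, 5.4, 19.2, 9.4, 16.4, 7.4.
Cumulative: 13.8, 13.8, 18.3, 23.7, 42.9, 52.3, 68.7, 76.1.
The total first reaches 38 DD on day 5.

day 5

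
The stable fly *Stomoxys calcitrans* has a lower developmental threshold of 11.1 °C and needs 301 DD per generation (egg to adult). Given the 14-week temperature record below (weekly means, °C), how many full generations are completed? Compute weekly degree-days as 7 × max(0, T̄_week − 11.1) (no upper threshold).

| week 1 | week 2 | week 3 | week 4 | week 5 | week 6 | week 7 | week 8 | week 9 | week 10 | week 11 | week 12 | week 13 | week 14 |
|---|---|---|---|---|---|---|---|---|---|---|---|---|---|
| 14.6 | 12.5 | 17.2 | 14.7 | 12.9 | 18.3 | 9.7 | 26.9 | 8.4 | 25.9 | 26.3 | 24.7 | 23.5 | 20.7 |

Weekly DD (7 × max(0, T̄ − 11.1)): 24.5, 9.8, 42.7, 25.2, 12.6, 50.4, 0.0, 110.6, 0.0, 103.6, 106.4, 95.2, 86.8, 67.2.
Season total = 735.0 DD.
Complete generations = ⌊735.0 / 301⌋ = 2.

2 generations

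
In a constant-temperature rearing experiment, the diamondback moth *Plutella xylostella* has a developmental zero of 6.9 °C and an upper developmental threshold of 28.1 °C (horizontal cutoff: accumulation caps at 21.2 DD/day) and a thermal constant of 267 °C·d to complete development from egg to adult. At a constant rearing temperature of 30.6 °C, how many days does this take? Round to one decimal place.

12.6 days

Temperature 30.6 °C exceeds the upper threshold, so daily accumulation caps at 28.1 − 6.9 = 21.2 DD/day.
Duration = 267 / 21.2 = 12.594 ≈ 12.6 days.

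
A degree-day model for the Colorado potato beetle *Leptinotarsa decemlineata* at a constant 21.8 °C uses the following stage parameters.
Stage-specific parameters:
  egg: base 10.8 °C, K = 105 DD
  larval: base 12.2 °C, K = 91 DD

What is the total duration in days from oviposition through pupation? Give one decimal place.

egg: 105 / (21.8 − 10.8) = 105 / 11.0 = 9.545 d.
larval: 91 / (21.8 − 12.2) = 91 / 9.6 = 9.479 d.
Sum = 19.025 ≈ 19.0 days.

19.0 days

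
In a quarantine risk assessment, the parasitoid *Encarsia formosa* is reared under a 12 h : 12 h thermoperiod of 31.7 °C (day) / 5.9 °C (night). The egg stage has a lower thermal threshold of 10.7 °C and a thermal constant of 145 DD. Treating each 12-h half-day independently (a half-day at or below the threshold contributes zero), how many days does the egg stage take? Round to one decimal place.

13.8 days

Day half: max(0, 31.7 − 10.7) × 0.5 = 21.0 × 0.5 = 10.50 DD.
Night half: max(0, 5.9 − 10.7) × 0.5 = 0.0 × 0.5 = 0.00 DD.
Per 24 h: 10.50 DD/day.
Duration = 145 / 10.50 = 13.810 ≈ 13.8 days.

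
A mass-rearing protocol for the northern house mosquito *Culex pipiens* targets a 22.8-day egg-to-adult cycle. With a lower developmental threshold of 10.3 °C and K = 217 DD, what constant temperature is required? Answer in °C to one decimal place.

19.8 °C

Required daily accumulation = 217 / 22.8 = 9.518 DD/day.
T = T_base + 9.518 = 10.3 + 9.518 = 19.818 ≈ 19.8 °C.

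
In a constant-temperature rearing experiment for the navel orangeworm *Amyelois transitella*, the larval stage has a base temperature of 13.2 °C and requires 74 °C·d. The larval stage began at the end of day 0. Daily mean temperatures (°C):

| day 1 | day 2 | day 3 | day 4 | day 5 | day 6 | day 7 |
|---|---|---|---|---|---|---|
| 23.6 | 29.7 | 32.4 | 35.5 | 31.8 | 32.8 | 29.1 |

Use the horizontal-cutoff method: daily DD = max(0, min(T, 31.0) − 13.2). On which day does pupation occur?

Daily DD above 13.2 °C (capped at 17.8): 10.4, 16.5, 17.8, 17.8, 17.8, 17.8, 15.9.
Cumulative: 10.4, 26.9, 44.7, 62.5, 80.3, 98.1, 114.0.
The total first reaches 74 DD on day 5.

day 5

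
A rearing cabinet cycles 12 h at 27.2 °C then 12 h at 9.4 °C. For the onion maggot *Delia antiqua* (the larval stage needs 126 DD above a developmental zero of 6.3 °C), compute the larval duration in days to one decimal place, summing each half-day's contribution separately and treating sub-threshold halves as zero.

10.5 days

Day half: max(0, 27.2 − 6.3) × 0.5 = 20.9 × 0.5 = 10.45 DD.
Night half: max(0, 9.4 − 6.3) × 0.5 = 3.1 × 0.5 = 1.55 DD.
Per 24 h: 12.00 DD/day.
Duration = 126 / 12.00 = 10.500 ≈ 10.5 days.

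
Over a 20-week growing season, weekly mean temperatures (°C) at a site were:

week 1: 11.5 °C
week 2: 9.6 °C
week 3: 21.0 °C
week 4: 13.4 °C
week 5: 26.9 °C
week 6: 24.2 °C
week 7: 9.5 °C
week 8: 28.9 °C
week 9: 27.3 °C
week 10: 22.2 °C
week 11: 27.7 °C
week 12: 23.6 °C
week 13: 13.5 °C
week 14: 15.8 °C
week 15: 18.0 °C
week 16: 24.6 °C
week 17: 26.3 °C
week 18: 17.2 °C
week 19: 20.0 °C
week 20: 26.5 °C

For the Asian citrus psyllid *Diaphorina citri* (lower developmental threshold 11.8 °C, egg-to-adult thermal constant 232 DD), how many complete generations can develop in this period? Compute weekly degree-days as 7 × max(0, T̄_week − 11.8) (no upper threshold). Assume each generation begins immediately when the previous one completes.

Weekly DD (7 × max(0, T̄ − 11.8)): 0.0, 0.0, 64.4, 11.2, 105.7, 86.8, 0.0, 119.7, 108.5, 72.8, 111.3, 82.6, 11.9, 28.0, 43.4, 89.6, 101.5, 37.8, 57.4, 102.9.
Season total = 1235.5 DD.
Complete generations = ⌊1235.5 / 232⌋ = 5.

5 generations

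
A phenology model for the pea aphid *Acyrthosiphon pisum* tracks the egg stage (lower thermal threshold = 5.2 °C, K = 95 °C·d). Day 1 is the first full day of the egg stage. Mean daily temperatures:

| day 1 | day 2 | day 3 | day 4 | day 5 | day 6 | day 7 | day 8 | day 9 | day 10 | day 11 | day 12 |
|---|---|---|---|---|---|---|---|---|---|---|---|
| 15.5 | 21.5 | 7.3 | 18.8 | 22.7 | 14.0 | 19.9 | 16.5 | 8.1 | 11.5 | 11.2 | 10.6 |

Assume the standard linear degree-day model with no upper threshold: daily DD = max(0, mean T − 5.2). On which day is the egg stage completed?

day 9

Daily DD above 5.2 °C: 10.3, 16.3, 2.1, 13.6, 17.5, 8.8, 14.7, 11.3, 2.9, 6.3, 6.0, 5.4.
Cumulative: 10.3, 26.6, 28.7, 42.3, 59.8, 68.6, 83.3, 94.6, 97.5, 103.8, 109.8, 115.2.
The total first reaches 95 DD on day 9.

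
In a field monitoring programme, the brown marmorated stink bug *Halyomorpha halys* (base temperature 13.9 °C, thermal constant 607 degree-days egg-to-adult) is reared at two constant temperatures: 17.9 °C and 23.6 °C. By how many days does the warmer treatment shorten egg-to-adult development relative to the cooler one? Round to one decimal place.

89.2 days

At 17.9 °C: 607 / (17.9 − 13.9) = 607 / 4.0 = 151.750 d.
At 23.6 °C: 607 / (23.6 − 13.9) = 607 / 9.7 = 62.577 d.
Difference = |151.750 − 62.577| = 89.173 ≈ 89.2 days.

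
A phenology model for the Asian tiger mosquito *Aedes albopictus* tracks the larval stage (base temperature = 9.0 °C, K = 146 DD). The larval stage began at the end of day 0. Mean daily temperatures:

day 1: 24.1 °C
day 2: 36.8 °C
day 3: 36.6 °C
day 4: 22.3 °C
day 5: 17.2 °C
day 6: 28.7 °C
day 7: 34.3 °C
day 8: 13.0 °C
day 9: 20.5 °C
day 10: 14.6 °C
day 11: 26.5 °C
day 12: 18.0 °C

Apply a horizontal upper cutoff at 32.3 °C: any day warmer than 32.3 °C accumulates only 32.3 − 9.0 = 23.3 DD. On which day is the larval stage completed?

day 10

Daily DD above 9.0 °C (capped at 23.3): 15.1, 23.3, 23.3, 13.3, 8.2, 19.7, 23.3, 4.0, 11.5, 5.6, 17.5, 9.0.
Cumulative: 15.1, 38.4, 61.7, 75.0, 83.2, 102.9, 126.2, 130.2, 141.7, 147.3, 164.8, 173.8.
The total first reaches 146 DD on day 10.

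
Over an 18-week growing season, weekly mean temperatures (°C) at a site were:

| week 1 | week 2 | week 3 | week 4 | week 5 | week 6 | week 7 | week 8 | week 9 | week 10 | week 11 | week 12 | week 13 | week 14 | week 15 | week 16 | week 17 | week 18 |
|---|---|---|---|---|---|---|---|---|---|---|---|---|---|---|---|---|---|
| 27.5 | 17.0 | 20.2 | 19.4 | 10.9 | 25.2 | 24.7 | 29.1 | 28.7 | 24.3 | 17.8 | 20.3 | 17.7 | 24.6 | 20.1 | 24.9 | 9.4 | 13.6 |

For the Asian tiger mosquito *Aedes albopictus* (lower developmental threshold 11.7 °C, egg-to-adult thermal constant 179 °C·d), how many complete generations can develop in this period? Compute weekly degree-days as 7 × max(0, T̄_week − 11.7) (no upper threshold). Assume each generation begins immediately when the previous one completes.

6 generations

Weekly DD (7 × max(0, T̄ − 11.7)): 110.6, 37.1, 59.5, 53.9, 0.0, 94.5, 91.0, 121.8, 119.0, 88.2, 42.7, 60.2, 42.0, 90.3, 58.8, 92.4, 0.0, 13.3.
Season total = 1175.3 DD.
Complete generations = ⌊1175.3 / 179⌋ = 6.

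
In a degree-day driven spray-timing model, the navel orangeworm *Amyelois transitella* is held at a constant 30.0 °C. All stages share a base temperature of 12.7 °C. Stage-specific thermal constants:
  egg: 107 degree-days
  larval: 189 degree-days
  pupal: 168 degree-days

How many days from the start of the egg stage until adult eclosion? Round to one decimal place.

26.8 days

Daily accumulation at 30.0 °C = 30.0 − 12.7 = 17.3 DD/day.
Total K = 107 + 189 + 168 = 464 DD.
Total duration = 464 / 17.3 = 26.821 ≈ 26.8 days.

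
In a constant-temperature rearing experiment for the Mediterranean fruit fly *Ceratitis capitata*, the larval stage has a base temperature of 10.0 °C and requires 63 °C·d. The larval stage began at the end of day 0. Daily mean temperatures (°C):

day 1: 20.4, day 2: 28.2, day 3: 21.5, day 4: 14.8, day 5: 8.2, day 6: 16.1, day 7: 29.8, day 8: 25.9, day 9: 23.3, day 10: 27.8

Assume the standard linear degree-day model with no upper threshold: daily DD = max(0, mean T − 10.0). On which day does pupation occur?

day 7

Daily DD above 10.0 °C: 10.4, 18.2, 11.5, 4.8, 0.0, 6.1, 19.8, 15.9, 13.3, 17.8.
Cumulative: 10.4, 28.6, 40.1, 44.9, 44.9, 51.0, 70.8, 86.7, 100.0, 117.8.
The total first reaches 63 DD on day 7.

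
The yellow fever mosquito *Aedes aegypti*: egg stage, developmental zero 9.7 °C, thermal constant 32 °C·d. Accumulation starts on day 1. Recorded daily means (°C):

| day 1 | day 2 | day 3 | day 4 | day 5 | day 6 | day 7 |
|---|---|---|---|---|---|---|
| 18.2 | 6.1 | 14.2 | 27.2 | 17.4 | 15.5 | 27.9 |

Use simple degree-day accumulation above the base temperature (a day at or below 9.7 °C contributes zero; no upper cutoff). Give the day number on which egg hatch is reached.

day 5

Daily DD above 9.7 °C: 8.5, 0.0, 4.5, 17.5, 7.7, 5.8, 18.2.
Cumulative: 8.5, 8.5, 13.0, 30.5, 38.2, 44.0, 62.2.
The total first reaches 32 DD on day 5.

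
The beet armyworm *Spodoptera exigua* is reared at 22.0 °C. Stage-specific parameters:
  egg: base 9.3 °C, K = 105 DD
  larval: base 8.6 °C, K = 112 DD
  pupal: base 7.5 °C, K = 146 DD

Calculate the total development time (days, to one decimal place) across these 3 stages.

egg: 105 / (22.0 − 9.3) = 105 / 12.7 = 8.268 d.
larval: 112 / (22.0 − 8.6) = 112 / 13.4 = 8.358 d.
pupal: 146 / (22.0 − 7.5) = 146 / 14.5 = 10.069 d.
Sum = 26.695 ≈ 26.7 days.

26.7 days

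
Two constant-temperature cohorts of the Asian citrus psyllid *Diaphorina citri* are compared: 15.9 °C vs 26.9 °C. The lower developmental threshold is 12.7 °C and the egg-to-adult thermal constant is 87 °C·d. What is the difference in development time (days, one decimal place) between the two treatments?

At 15.9 °C: 87 / (15.9 − 12.7) = 87 / 3.2 = 27.187 d.
At 26.9 °C: 87 / (26.9 − 12.7) = 87 / 14.2 = 6.127 d.
Difference = |27.187 − 6.127| = 21.061 ≈ 21.1 days.

21.1 days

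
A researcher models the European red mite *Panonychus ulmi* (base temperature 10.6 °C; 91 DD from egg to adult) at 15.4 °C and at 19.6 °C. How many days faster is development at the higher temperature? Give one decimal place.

8.8 days

At 15.4 °C: 91 / (15.4 − 10.6) = 91 / 4.8 = 18.958 d.
At 19.6 °C: 91 / (19.6 − 10.6) = 91 / 9.0 = 10.111 d.
Difference = |18.958 − 10.111| = 8.847 ≈ 8.8 days.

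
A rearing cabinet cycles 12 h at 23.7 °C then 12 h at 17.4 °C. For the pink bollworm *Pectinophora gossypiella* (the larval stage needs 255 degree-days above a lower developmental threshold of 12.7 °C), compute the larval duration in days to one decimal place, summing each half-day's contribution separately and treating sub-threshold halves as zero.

32.5 days

Day half: max(0, 23.7 − 12.7) × 0.5 = 11.0 × 0.5 = 5.50 DD.
Night half: max(0, 17.4 − 12.7) × 0.5 = 4.7 × 0.5 = 2.35 DD.
Per 24 h: 7.85 DD/day.
Duration = 255 / 7.85 = 32.484 ≈ 32.5 days.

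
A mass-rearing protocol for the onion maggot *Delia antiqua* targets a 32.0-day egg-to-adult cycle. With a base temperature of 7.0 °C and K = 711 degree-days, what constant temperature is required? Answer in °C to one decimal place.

Required daily accumulation = 711 / 32.0 = 22.219 DD/day.
T = T_base + 22.219 = 7.0 + 22.219 = 29.219 ≈ 29.2 °C.

29.2 °C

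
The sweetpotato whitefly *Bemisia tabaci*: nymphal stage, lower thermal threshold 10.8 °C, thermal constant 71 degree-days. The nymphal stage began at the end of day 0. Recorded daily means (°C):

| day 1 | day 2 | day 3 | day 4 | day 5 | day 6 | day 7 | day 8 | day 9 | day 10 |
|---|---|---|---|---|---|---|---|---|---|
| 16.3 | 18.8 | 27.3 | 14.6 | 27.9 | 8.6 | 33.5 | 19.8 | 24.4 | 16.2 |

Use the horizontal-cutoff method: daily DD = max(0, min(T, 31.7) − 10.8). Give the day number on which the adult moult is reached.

Daily DD above 10.8 °C (capped at 20.9): 5.5, 8.0, 16.5, 3.8, 17.1, 0.0, 20.9, 9.0, 13.6, 5.4.
Cumulative: 5.5, 13.5, 30.0, 33.8, 50.9, 50.9, 71.8, 80.8, 94.4, 99.8.
The total first reaches 71 DD on day 7.

day 7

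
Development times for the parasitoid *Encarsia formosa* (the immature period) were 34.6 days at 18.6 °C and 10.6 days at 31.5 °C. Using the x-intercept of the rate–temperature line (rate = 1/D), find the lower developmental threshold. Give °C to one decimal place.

12.9 °C

Linear rate model ⇒ the product D·(T − T_b) is constant across temperatures.
34.6·(18.6 − T_b) = 10.6·(31.5 − T_b)
T_b = (34.6·18.6 − 10.6·31.5) / (34.6 − 10.6) = 309.66 / 24.0 = 12.903 °C ≈ 12.9 °C.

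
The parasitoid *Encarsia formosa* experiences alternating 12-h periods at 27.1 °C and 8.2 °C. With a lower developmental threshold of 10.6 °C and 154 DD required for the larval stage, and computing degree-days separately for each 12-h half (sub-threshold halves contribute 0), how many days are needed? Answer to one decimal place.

18.7 days

Day half: max(0, 27.1 − 10.6) × 0.5 = 16.5 × 0.5 = 8.25 DD.
Night half: max(0, 8.2 − 10.6) × 0.5 = 0.0 × 0.5 = 0.00 DD.
Per 24 h: 8.25 DD/day.
Duration = 154 / 8.25 = 18.667 ≈ 18.7 days.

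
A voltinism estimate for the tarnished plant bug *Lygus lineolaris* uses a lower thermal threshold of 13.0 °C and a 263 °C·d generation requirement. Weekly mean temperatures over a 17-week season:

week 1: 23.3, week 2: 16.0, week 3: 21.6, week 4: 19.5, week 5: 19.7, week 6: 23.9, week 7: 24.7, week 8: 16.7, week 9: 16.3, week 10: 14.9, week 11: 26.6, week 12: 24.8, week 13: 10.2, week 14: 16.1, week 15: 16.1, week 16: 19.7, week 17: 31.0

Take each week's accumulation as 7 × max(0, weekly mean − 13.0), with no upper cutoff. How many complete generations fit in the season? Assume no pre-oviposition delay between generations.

Weekly DD (7 × max(0, T̄ − 13.0)): 72.1, 21.0, 60.2, 45.5, 46.9, 76.3, 81.9, 25.9, 23.1, 13.3, 95.2, 82.6, 0.0, 21.7, 21.7, 46.9, 126.0.
Season total = 860.3 DD.
Complete generations = ⌊860.3 / 263⌋ = 3.

3 generations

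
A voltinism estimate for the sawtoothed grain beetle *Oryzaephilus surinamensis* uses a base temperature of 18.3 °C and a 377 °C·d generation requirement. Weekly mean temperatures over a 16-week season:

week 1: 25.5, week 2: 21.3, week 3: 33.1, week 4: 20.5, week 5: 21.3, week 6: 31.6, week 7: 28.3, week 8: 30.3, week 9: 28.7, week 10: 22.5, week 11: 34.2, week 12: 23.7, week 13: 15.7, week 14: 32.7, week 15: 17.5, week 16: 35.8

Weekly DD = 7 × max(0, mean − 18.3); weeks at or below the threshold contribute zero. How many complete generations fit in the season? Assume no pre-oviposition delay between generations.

2 generations

Weekly DD (7 × max(0, T̄ − 18.3)): 50.4, 21.0, 103.6, 15.4, 21.0, 93.1, 70.0, 84.0, 72.8, 29.4, 111.3, 37.8, 0.0, 100.8, 0.0, 122.5.
Season total = 933.1 DD.
Complete generations = ⌊933.1 / 377⌋ = 2.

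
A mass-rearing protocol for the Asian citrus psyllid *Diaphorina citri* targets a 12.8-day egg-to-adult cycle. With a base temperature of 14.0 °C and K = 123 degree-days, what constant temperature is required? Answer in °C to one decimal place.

Required daily accumulation = 123 / 12.8 = 9.609 DD/day.
T = T_base + 9.609 = 14.0 + 9.609 = 23.609 ≈ 23.6 °C.

23.6 °C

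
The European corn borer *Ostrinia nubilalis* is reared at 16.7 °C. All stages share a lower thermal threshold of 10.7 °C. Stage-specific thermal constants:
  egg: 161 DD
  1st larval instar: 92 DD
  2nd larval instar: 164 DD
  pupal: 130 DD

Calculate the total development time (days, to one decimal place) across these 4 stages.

91.2 days

Daily accumulation at 16.7 °C = 16.7 − 10.7 = 6.0 DD/day.
Total K = 161 + 92 + 164 + 130 = 547 DD.
Total duration = 547 / 6.0 = 91.167 ≈ 91.2 days.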